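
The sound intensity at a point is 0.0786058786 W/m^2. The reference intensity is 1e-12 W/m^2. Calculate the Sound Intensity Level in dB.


Given values:
  I = 0.0786058786 W/m^2
  I_ref = 1e-12 W/m^2
Formula: SIL = 10 * log10(I / I_ref)
Compute ratio: I / I_ref = 78605878600
Compute log10: log10(78605878600) = 10.895455
Multiply: SIL = 10 * 10.895455 = 108.95

108.95 dB


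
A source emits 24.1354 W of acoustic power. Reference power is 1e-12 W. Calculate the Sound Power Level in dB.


Given values:
  W = 24.1354 W
  W_ref = 1e-12 W
Formula: SWL = 10 * log10(W / W_ref)
Compute ratio: W / W_ref = 24135400000000
Compute log10: log10(24135400000000) = 13.382655
Multiply: SWL = 10 * 13.382655 = 133.83

133.83 dB


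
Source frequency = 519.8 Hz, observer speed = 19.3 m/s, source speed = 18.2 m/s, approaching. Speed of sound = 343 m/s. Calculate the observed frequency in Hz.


Given values:
  f_s = 519.8 Hz, v_o = 19.3 m/s, v_s = 18.2 m/s
  Direction: approaching
Formula: f_o = f_s * (c + v_o) / (c - v_s)
Numerator: c + v_o = 343 + 19.3 = 362.3
Denominator: c - v_s = 343 - 18.2 = 324.8
f_o = 519.8 * 362.3 / 324.8 = 579.81

579.81 Hz


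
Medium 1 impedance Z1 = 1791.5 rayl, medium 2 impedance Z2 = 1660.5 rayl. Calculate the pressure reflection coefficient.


Given values:
  Z1 = 1791.5 rayl, Z2 = 1660.5 rayl
Formula: R = (Z2 - Z1) / (Z2 + Z1)
Numerator: Z2 - Z1 = 1660.5 - 1791.5 = -131.0
Denominator: Z2 + Z1 = 1660.5 + 1791.5 = 3452.0
R = -131.0 / 3452.0 = -0.0379

-0.0379


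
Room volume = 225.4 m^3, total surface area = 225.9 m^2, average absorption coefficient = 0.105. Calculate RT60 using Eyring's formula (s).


Given values:
  V = 225.4 m^3, S = 225.9 m^2, alpha = 0.105
Formula: RT60 = 0.161 * V / (-S * ln(1 - alpha))
Compute ln(1 - 0.105) = ln(0.895) = -0.110932
Denominator: -225.9 * -0.110932 = 25.0595
Numerator: 0.161 * 225.4 = 36.2894
RT60 = 36.2894 / 25.0595 = 1.448

1.448 s


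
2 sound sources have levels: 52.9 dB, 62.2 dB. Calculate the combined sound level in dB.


Formula: L_total = 10 * log10( sum(10^(Li/10)) )
  Source 1: 10^(52.9/10) = 194984.46
  Source 2: 10^(62.2/10) = 1659586.9074
Sum of linear values = 1854571.3674
L_total = 10 * log10(1854571.3674) = 62.68

62.68 dB


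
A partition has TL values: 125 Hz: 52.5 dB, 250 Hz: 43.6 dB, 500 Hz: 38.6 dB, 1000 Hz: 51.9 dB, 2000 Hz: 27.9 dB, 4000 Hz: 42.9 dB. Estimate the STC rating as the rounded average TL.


Given TL values at each frequency:
  125 Hz: 52.5 dB
  250 Hz: 43.6 dB
  500 Hz: 38.6 dB
  1000 Hz: 51.9 dB
  2000 Hz: 27.9 dB
  4000 Hz: 42.9 dB
Formula: STC ~ round(average of TL values)
Sum = 52.5 + 43.6 + 38.6 + 51.9 + 27.9 + 42.9 = 257.4
Average = 257.4 / 6 = 42.9
Rounded: 43

43


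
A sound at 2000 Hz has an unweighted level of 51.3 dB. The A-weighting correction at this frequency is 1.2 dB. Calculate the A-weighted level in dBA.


Given values:
  SPL = 51.3 dB
  A-weighting at 2000 Hz = 1.2 dB
Formula: L_A = SPL + A_weight
L_A = 51.3 + (1.2)
L_A = 52.5

52.5 dBA


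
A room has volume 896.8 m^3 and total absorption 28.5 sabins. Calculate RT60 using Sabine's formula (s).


Given values:
  V = 896.8 m^3
  A = 28.5 sabins
Formula: RT60 = 0.161 * V / A
Numerator: 0.161 * 896.8 = 144.3848
RT60 = 144.3848 / 28.5 = 5.066

5.066 s


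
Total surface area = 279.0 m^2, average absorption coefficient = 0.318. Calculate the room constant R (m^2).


Given values:
  S = 279.0 m^2, alpha = 0.318
Formula: R = S * alpha / (1 - alpha)
Numerator: 279.0 * 0.318 = 88.722
Denominator: 1 - 0.318 = 0.682
R = 88.722 / 0.682 = 130.09

130.09 m^2


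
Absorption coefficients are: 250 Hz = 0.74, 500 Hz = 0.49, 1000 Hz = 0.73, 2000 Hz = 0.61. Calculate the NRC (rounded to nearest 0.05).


Given values:
  a_250 = 0.74, a_500 = 0.49
  a_1000 = 0.73, a_2000 = 0.61
Formula: NRC = (a250 + a500 + a1000 + a2000) / 4
Sum = 0.74 + 0.49 + 0.73 + 0.61 = 2.57
NRC = 2.57 / 4 = 0.6425
Rounded to nearest 0.05: 0.65

0.65


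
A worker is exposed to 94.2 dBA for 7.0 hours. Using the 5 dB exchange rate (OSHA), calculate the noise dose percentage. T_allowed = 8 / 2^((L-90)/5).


Given values:
  L = 94.2 dBA, T = 7.0 hours
Formula: T_allowed = 8 / 2^((L - 90) / 5)
Compute exponent: (94.2 - 90) / 5 = 0.84
Compute 2^(0.84) = 1.79005
T_allowed = 8 / 1.79005 = 4.469149 hours
Dose = (T / T_allowed) * 100
Dose = (7.0 / 4.469149) * 100 = 156.63

156.63 %


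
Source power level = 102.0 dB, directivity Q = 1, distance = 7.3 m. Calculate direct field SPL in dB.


Given values:
  Lw = 102.0 dB, Q = 1, r = 7.3 m
Formula: SPL = Lw + 10 * log10(Q / (4 * pi * r^2))
Compute 4 * pi * r^2 = 4 * pi * 7.3^2 = 669.6619
Compute Q / denom = 1 / 669.6619 = 0.00149329
Compute 10 * log10(0.00149329) = -28.2586
SPL = 102.0 + (-28.2586) = 73.74

73.74 dB


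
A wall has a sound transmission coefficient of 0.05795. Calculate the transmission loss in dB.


Given values:
  tau = 0.05795
Formula: TL = 10 * log10(1 / tau)
Compute 1 / tau = 1 / 0.05795 = 17.2563
Compute log10(17.2563) = 1.236948
TL = 10 * 1.236948 = 12.37

12.37 dB


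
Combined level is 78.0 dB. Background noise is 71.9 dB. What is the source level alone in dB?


Given values:
  L_total = 78.0 dB, L_bg = 71.9 dB
Formula: L_source = 10 * log10(10^(L_total/10) - 10^(L_bg/10))
Convert to linear:
  10^(78.0/10) = 63095734.448
  10^(71.9/10) = 15488166.1891
Difference: 63095734.448 - 15488166.1891 = 47607568.2589
L_source = 10 * log10(47607568.2589) = 76.78

76.78 dB


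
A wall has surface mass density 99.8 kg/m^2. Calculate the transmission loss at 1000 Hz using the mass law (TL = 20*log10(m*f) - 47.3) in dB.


Given values:
  m = 99.8 kg/m^2, f = 1000 Hz
Formula: TL = 20 * log10(m * f) - 47.3
Compute m * f = 99.8 * 1000 = 99800.0
Compute log10(99800.0) = 4.999131
Compute 20 * 4.999131 = 99.9826
TL = 99.9826 - 47.3 = 52.68

52.68 dB


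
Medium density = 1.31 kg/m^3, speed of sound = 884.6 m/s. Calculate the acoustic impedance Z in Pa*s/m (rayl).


Given values:
  rho = 1.31 kg/m^3
  c = 884.6 m/s
Formula: Z = rho * c
Z = 1.31 * 884.6
Z = 1158.83

1158.83 rayl


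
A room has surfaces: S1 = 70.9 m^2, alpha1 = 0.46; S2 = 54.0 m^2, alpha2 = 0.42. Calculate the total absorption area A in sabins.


Given surfaces:
  Surface 1: 70.9 * 0.46 = 32.614
  Surface 2: 54.0 * 0.42 = 22.68
Formula: A = sum(Si * alpha_i)
A = 32.614 + 22.68
A = 55.29

55.29 sabins


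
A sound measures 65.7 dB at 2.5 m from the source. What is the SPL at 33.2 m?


Given values:
  SPL1 = 65.7 dB, r1 = 2.5 m, r2 = 33.2 m
Formula: SPL2 = SPL1 - 20 * log10(r2 / r1)
Compute ratio: r2 / r1 = 33.2 / 2.5 = 13.28
Compute log10: log10(13.28) = 1.123198
Compute drop: 20 * 1.123198 = 22.464
SPL2 = 65.7 - 22.464 = 43.24

43.24 dB


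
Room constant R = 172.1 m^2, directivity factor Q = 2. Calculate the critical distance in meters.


Given values:
  R = 172.1 m^2, Q = 2
Formula: d_c = 0.141 * sqrt(Q * R)
Compute Q * R = 2 * 172.1 = 344.2
Compute sqrt(344.2) = 18.5526
d_c = 0.141 * 18.5526 = 2.616

2.616 m


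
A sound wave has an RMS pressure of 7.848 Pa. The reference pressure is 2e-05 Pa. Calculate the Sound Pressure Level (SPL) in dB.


Given values:
  p = 7.848 Pa
  p_ref = 2e-05 Pa
Formula: SPL = 20 * log10(p / p_ref)
Compute ratio: p / p_ref = 7.848 / 2e-05 = 392400
Compute log10: log10(392400) = 5.593729
Multiply: SPL = 20 * 5.593729 = 111.87

111.87 dB


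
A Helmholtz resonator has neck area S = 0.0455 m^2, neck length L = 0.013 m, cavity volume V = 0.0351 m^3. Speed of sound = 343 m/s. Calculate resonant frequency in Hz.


Given values:
  S = 0.0455 m^2, L = 0.013 m, V = 0.0351 m^3, c = 343 m/s
Formula: f = (c / (2*pi)) * sqrt(S / (V * L))
Compute V * L = 0.0351 * 0.013 = 0.0004563
Compute S / (V * L) = 0.0455 / 0.0004563 = 99.7151
Compute sqrt(99.7151) = 9.985745
Compute c / (2*pi) = 343 / 6.283185 = 54.590148
f = 54.590148 * 9.985745 = 545.12

545.12 Hz


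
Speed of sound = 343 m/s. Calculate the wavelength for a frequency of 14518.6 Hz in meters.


Given values:
  c = 343 m/s, f = 14518.6 Hz
Formula: lambda = c / f
lambda = 343 / 14518.6
lambda = 0.0236

0.0236 m


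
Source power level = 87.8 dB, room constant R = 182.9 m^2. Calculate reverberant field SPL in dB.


Given values:
  Lw = 87.8 dB, R = 182.9 m^2
Formula: SPL = Lw + 10 * log10(4 / R)
Compute 4 / R = 4 / 182.9 = 0.02187
Compute 10 * log10(0.02187) = -16.6015
SPL = 87.8 + (-16.6015) = 71.2

71.2 dB


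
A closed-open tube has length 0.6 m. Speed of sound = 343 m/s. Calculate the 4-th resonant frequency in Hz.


Given values:
  Tube type: closed-open, L = 0.6 m, c = 343 m/s, n = 4
Formula: f_n = (2n - 1) * c / (4 * L)
Compute 2n - 1 = 2*4 - 1 = 7
Compute 4 * L = 4 * 0.6 = 2.4
f = 7 * 343 / 2.4
f = 1000.42

1000.42 Hz


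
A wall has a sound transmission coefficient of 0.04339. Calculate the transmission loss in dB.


Given values:
  tau = 0.04339
Formula: TL = 10 * log10(1 / tau)
Compute 1 / tau = 1 / 0.04339 = 23.0468
Compute log10(23.0468) = 1.362611
TL = 10 * 1.362611 = 13.63

13.63 dB


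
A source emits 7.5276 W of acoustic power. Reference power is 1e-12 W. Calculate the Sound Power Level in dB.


Given values:
  W = 7.5276 W
  W_ref = 1e-12 W
Formula: SWL = 10 * log10(W / W_ref)
Compute ratio: W / W_ref = 7527600000000
Compute log10: log10(7527600000000) = 12.876657
Multiply: SWL = 10 * 12.876657 = 128.77

128.77 dB


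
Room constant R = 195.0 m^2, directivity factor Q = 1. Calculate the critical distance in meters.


Given values:
  R = 195.0 m^2, Q = 1
Formula: d_c = 0.141 * sqrt(Q * R)
Compute Q * R = 1 * 195.0 = 195.0
Compute sqrt(195.0) = 13.9642
d_c = 0.141 * 13.9642 = 1.969

1.969 m


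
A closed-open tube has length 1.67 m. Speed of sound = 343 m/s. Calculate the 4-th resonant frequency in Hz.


Given values:
  Tube type: closed-open, L = 1.67 m, c = 343 m/s, n = 4
Formula: f_n = (2n - 1) * c / (4 * L)
Compute 2n - 1 = 2*4 - 1 = 7
Compute 4 * L = 4 * 1.67 = 6.68
f = 7 * 343 / 6.68
f = 359.43

359.43 Hz


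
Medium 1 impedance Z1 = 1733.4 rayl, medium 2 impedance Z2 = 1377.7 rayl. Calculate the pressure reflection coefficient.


Given values:
  Z1 = 1733.4 rayl, Z2 = 1377.7 rayl
Formula: R = (Z2 - Z1) / (Z2 + Z1)
Numerator: Z2 - Z1 = 1377.7 - 1733.4 = -355.7
Denominator: Z2 + Z1 = 1377.7 + 1733.4 = 3111.1
R = -355.7 / 3111.1 = -0.1143

-0.1143


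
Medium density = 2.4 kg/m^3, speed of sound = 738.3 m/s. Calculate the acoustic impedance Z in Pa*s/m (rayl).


Given values:
  rho = 2.4 kg/m^3
  c = 738.3 m/s
Formula: Z = rho * c
Z = 2.4 * 738.3
Z = 1771.92

1771.92 rayl


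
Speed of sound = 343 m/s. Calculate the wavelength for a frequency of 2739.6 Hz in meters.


Given values:
  c = 343 m/s, f = 2739.6 Hz
Formula: lambda = c / f
lambda = 343 / 2739.6
lambda = 0.1252

0.1252 m


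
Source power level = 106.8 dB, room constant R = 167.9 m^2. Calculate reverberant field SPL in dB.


Given values:
  Lw = 106.8 dB, R = 167.9 m^2
Formula: SPL = Lw + 10 * log10(4 / R)
Compute 4 / R = 4 / 167.9 = 0.023824
Compute 10 * log10(0.023824) = -16.2299
SPL = 106.8 + (-16.2299) = 90.57

90.57 dB


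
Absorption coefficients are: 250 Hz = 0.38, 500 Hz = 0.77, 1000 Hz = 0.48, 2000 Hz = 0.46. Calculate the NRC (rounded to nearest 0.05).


Given values:
  a_250 = 0.38, a_500 = 0.77
  a_1000 = 0.48, a_2000 = 0.46
Formula: NRC = (a250 + a500 + a1000 + a2000) / 4
Sum = 0.38 + 0.77 + 0.48 + 0.46 = 2.09
NRC = 2.09 / 4 = 0.5225
Rounded to nearest 0.05: 0.5

0.5


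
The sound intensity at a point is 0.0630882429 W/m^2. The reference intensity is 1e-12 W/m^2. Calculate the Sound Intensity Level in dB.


Given values:
  I = 0.0630882429 W/m^2
  I_ref = 1e-12 W/m^2
Formula: SIL = 10 * log10(I / I_ref)
Compute ratio: I / I_ref = 63088242900
Compute log10: log10(63088242900) = 10.799948
Multiply: SIL = 10 * 10.799948 = 108.0

108.0 dB


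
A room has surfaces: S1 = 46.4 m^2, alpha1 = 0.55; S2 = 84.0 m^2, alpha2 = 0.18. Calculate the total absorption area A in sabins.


Given surfaces:
  Surface 1: 46.4 * 0.55 = 25.52
  Surface 2: 84.0 * 0.18 = 15.12
Formula: A = sum(Si * alpha_i)
A = 25.52 + 15.12
A = 40.64

40.64 sabins


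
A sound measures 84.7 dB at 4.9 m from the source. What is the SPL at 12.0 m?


Given values:
  SPL1 = 84.7 dB, r1 = 4.9 m, r2 = 12.0 m
Formula: SPL2 = SPL1 - 20 * log10(r2 / r1)
Compute ratio: r2 / r1 = 12.0 / 4.9 = 2.449
Compute log10: log10(2.449) = 0.388989
Compute drop: 20 * 0.388989 = 7.7798
SPL2 = 84.7 - 7.7798 = 76.92

76.92 dB


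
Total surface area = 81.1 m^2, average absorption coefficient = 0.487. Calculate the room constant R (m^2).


Given values:
  S = 81.1 m^2, alpha = 0.487
Formula: R = S * alpha / (1 - alpha)
Numerator: 81.1 * 0.487 = 39.4957
Denominator: 1 - 0.487 = 0.513
R = 39.4957 / 0.513 = 76.99

76.99 m^2


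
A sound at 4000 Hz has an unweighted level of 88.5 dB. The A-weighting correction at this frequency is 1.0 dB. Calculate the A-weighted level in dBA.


Given values:
  SPL = 88.5 dB
  A-weighting at 4000 Hz = 1.0 dB
Formula: L_A = SPL + A_weight
L_A = 88.5 + (1.0)
L_A = 89.5

89.5 dBA


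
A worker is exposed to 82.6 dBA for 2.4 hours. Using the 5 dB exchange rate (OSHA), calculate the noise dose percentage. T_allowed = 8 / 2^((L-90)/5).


Given values:
  L = 82.6 dBA, T = 2.4 hours
Formula: T_allowed = 8 / 2^((L - 90) / 5)
Compute exponent: (82.6 - 90) / 5 = -1.48
Compute 2^(-1.48) = 0.358489
T_allowed = 8 / 0.358489 = 22.315887 hours
Dose = (T / T_allowed) * 100
Dose = (2.4 / 22.315887) * 100 = 10.75

10.75 %


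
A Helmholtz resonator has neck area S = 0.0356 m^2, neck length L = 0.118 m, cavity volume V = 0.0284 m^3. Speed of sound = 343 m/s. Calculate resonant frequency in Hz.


Given values:
  S = 0.0356 m^2, L = 0.118 m, V = 0.0284 m^3, c = 343 m/s
Formula: f = (c / (2*pi)) * sqrt(S / (V * L))
Compute V * L = 0.0284 * 0.118 = 0.0033512
Compute S / (V * L) = 0.0356 / 0.0033512 = 10.6231
Compute sqrt(10.6231) = 3.25931
Compute c / (2*pi) = 343 / 6.283185 = 54.590148
f = 54.590148 * 3.25931 = 177.93

177.93 Hz


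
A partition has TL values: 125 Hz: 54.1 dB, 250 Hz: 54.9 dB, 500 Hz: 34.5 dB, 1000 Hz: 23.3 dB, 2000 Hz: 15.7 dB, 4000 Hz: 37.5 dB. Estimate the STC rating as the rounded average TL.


Given TL values at each frequency:
  125 Hz: 54.1 dB
  250 Hz: 54.9 dB
  500 Hz: 34.5 dB
  1000 Hz: 23.3 dB
  2000 Hz: 15.7 dB
  4000 Hz: 37.5 dB
Formula: STC ~ round(average of TL values)
Sum = 54.1 + 54.9 + 34.5 + 23.3 + 15.7 + 37.5 = 220.0
Average = 220.0 / 6 = 36.67
Rounded: 37

37


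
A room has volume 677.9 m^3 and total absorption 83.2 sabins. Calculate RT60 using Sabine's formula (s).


Given values:
  V = 677.9 m^3
  A = 83.2 sabins
Formula: RT60 = 0.161 * V / A
Numerator: 0.161 * 677.9 = 109.1419
RT60 = 109.1419 / 83.2 = 1.312

1.312 s


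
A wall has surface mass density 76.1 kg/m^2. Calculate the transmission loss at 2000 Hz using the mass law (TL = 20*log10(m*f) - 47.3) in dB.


Given values:
  m = 76.1 kg/m^2, f = 2000 Hz
Formula: TL = 20 * log10(m * f) - 47.3
Compute m * f = 76.1 * 2000 = 152200.0
Compute log10(152200.0) = 5.182415
Compute 20 * 5.182415 = 103.6483
TL = 103.6483 - 47.3 = 56.35

56.35 dB


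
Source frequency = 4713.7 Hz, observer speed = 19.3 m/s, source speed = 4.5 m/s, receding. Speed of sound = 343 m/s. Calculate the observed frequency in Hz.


Given values:
  f_s = 4713.7 Hz, v_o = 19.3 m/s, v_s = 4.5 m/s
  Direction: receding
Formula: f_o = f_s * (c - v_o) / (c + v_s)
Numerator: c - v_o = 343 - 19.3 = 323.7
Denominator: c + v_s = 343 + 4.5 = 347.5
f_o = 4713.7 * 323.7 / 347.5 = 4390.86

4390.86 Hz


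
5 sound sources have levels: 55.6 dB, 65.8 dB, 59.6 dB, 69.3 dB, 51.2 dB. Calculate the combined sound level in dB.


Formula: L_total = 10 * log10( sum(10^(Li/10)) )
  Source 1: 10^(55.6/10) = 363078.0548
  Source 2: 10^(65.8/10) = 3801893.9632
  Source 3: 10^(59.6/10) = 912010.8394
  Source 4: 10^(69.3/10) = 8511380.382
  Source 5: 10^(51.2/10) = 131825.6739
Sum of linear values = 13720188.9133
L_total = 10 * log10(13720188.9133) = 71.37

71.37 dB


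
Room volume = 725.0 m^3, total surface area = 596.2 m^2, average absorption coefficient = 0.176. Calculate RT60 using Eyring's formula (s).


Given values:
  V = 725.0 m^3, S = 596.2 m^2, alpha = 0.176
Formula: RT60 = 0.161 * V / (-S * ln(1 - alpha))
Compute ln(1 - 0.176) = ln(0.824) = -0.193585
Denominator: -596.2 * -0.193585 = 115.4154
Numerator: 0.161 * 725.0 = 116.725
RT60 = 116.725 / 115.4154 = 1.011

1.011 s


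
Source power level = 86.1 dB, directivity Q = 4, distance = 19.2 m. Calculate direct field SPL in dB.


Given values:
  Lw = 86.1 dB, Q = 4, r = 19.2 m
Formula: SPL = Lw + 10 * log10(Q / (4 * pi * r^2))
Compute 4 * pi * r^2 = 4 * pi * 19.2^2 = 4632.4669
Compute Q / denom = 4 / 4632.4669 = 0.00086347
Compute 10 * log10(0.00086347) = -30.6375
SPL = 86.1 + (-30.6375) = 55.46

55.46 dB


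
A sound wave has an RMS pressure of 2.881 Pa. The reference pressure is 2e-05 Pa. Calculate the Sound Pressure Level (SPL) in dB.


Given values:
  p = 2.881 Pa
  p_ref = 2e-05 Pa
Formula: SPL = 20 * log10(p / p_ref)
Compute ratio: p / p_ref = 2.881 / 2e-05 = 144050
Compute log10: log10(144050) = 5.158513
Multiply: SPL = 20 * 5.158513 = 103.17

103.17 dB


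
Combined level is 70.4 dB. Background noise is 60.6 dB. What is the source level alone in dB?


Given values:
  L_total = 70.4 dB, L_bg = 60.6 dB
Formula: L_source = 10 * log10(10^(L_total/10) - 10^(L_bg/10))
Convert to linear:
  10^(70.4/10) = 10964781.9614
  10^(60.6/10) = 1148153.6215
Difference: 10964781.9614 - 1148153.6215 = 9816628.3399
L_source = 10 * log10(9816628.3399) = 69.92

69.92 dB


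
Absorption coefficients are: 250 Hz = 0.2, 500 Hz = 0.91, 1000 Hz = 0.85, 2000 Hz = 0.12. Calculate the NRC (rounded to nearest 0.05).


Given values:
  a_250 = 0.2, a_500 = 0.91
  a_1000 = 0.85, a_2000 = 0.12
Formula: NRC = (a250 + a500 + a1000 + a2000) / 4
Sum = 0.2 + 0.91 + 0.85 + 0.12 = 2.08
NRC = 2.08 / 4 = 0.52
Rounded to nearest 0.05: 0.5

0.5


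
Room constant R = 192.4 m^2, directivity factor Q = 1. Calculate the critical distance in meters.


Given values:
  R = 192.4 m^2, Q = 1
Formula: d_c = 0.141 * sqrt(Q * R)
Compute Q * R = 1 * 192.4 = 192.4
Compute sqrt(192.4) = 13.8708
d_c = 0.141 * 13.8708 = 1.956

1.956 m


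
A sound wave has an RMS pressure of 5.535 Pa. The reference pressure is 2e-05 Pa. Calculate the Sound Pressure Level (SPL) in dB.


Given values:
  p = 5.535 Pa
  p_ref = 2e-05 Pa
Formula: SPL = 20 * log10(p / p_ref)
Compute ratio: p / p_ref = 5.535 / 2e-05 = 276750
Compute log10: log10(276750) = 5.442088
Multiply: SPL = 20 * 5.442088 = 108.84

108.84 dB


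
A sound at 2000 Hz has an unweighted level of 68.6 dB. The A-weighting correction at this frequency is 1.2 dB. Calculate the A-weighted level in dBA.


Given values:
  SPL = 68.6 dB
  A-weighting at 2000 Hz = 1.2 dB
Formula: L_A = SPL + A_weight
L_A = 68.6 + (1.2)
L_A = 69.8

69.8 dBA


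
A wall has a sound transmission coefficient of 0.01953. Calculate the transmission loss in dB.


Given values:
  tau = 0.01953
Formula: TL = 10 * log10(1 / tau)
Compute 1 / tau = 1 / 0.01953 = 51.2033
Compute log10(51.2033) = 1.709298
TL = 10 * 1.709298 = 17.09

17.09 dB


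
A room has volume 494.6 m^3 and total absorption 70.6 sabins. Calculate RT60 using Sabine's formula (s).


Given values:
  V = 494.6 m^3
  A = 70.6 sabins
Formula: RT60 = 0.161 * V / A
Numerator: 0.161 * 494.6 = 79.6306
RT60 = 79.6306 / 70.6 = 1.128

1.128 s


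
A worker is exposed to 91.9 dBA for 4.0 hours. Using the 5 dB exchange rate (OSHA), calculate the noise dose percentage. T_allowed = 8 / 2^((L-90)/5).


Given values:
  L = 91.9 dBA, T = 4.0 hours
Formula: T_allowed = 8 / 2^((L - 90) / 5)
Compute exponent: (91.9 - 90) / 5 = 0.38
Compute 2^(0.38) = 1.301342
T_allowed = 8 / 1.301342 = 6.1475 hours
Dose = (T / T_allowed) * 100
Dose = (4.0 / 6.1475) * 100 = 65.07

65.07 %


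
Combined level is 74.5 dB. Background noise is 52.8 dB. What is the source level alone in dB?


Given values:
  L_total = 74.5 dB, L_bg = 52.8 dB
Formula: L_source = 10 * log10(10^(L_total/10) - 10^(L_bg/10))
Convert to linear:
  10^(74.5/10) = 28183829.3126
  10^(52.8/10) = 190546.0718
Difference: 28183829.3126 - 190546.0718 = 27993283.2408
L_source = 10 * log10(27993283.2408) = 74.47

74.47 dB


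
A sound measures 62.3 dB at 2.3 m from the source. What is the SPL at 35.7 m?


Given values:
  SPL1 = 62.3 dB, r1 = 2.3 m, r2 = 35.7 m
Formula: SPL2 = SPL1 - 20 * log10(r2 / r1)
Compute ratio: r2 / r1 = 35.7 / 2.3 = 15.5217
Compute log10: log10(15.5217) = 1.190939
Compute drop: 20 * 1.190939 = 23.8188
SPL2 = 62.3 - 23.8188 = 38.48

38.48 dB


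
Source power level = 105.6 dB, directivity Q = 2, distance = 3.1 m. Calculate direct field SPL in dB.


Given values:
  Lw = 105.6 dB, Q = 2, r = 3.1 m
Formula: SPL = Lw + 10 * log10(Q / (4 * pi * r^2))
Compute 4 * pi * r^2 = 4 * pi * 3.1^2 = 120.7628
Compute Q / denom = 2 / 120.7628 = 0.01656139
Compute 10 * log10(0.01656139) = -17.809
SPL = 105.6 + (-17.809) = 87.79

87.79 dB


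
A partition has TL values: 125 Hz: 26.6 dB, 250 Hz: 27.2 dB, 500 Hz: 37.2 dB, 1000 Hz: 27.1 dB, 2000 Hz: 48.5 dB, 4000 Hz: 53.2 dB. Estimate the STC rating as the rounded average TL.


Given TL values at each frequency:
  125 Hz: 26.6 dB
  250 Hz: 27.2 dB
  500 Hz: 37.2 dB
  1000 Hz: 27.1 dB
  2000 Hz: 48.5 dB
  4000 Hz: 53.2 dB
Formula: STC ~ round(average of TL values)
Sum = 26.6 + 27.2 + 37.2 + 27.1 + 48.5 + 53.2 = 219.8
Average = 219.8 / 6 = 36.63
Rounded: 37

37


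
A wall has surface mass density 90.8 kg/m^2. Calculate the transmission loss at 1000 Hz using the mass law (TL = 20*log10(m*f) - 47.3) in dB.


Given values:
  m = 90.8 kg/m^2, f = 1000 Hz
Formula: TL = 20 * log10(m * f) - 47.3
Compute m * f = 90.8 * 1000 = 90800.0
Compute log10(90800.0) = 4.958086
Compute 20 * 4.958086 = 99.1617
TL = 99.1617 - 47.3 = 51.86

51.86 dB


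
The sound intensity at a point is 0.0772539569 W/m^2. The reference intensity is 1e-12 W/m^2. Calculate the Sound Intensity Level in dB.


Given values:
  I = 0.0772539569 W/m^2
  I_ref = 1e-12 W/m^2
Formula: SIL = 10 * log10(I / I_ref)
Compute ratio: I / I_ref = 77253956900
Compute log10: log10(77253956900) = 10.887921
Multiply: SIL = 10 * 10.887921 = 108.88

108.88 dB


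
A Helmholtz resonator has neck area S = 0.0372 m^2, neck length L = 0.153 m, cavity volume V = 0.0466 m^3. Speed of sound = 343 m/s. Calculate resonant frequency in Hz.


Given values:
  S = 0.0372 m^2, L = 0.153 m, V = 0.0466 m^3, c = 343 m/s
Formula: f = (c / (2*pi)) * sqrt(S / (V * L))
Compute V * L = 0.0466 * 0.153 = 0.0071298
Compute S / (V * L) = 0.0372 / 0.0071298 = 5.2175
Compute sqrt(5.2175) = 2.284185
Compute c / (2*pi) = 343 / 6.283185 = 54.590148
f = 54.590148 * 2.284185 = 124.69

124.69 Hz


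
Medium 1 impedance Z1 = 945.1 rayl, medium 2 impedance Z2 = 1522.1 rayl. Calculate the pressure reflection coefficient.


Given values:
  Z1 = 945.1 rayl, Z2 = 1522.1 rayl
Formula: R = (Z2 - Z1) / (Z2 + Z1)
Numerator: Z2 - Z1 = 1522.1 - 945.1 = 577.0
Denominator: Z2 + Z1 = 1522.1 + 945.1 = 2467.2
R = 577.0 / 2467.2 = 0.2339

0.2339


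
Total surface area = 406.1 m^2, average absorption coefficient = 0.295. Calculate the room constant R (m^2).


Given values:
  S = 406.1 m^2, alpha = 0.295
Formula: R = S * alpha / (1 - alpha)
Numerator: 406.1 * 0.295 = 119.7995
Denominator: 1 - 0.295 = 0.705
R = 119.7995 / 0.705 = 169.93

169.93 m^2


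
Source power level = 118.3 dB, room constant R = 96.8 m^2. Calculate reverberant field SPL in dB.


Given values:
  Lw = 118.3 dB, R = 96.8 m^2
Formula: SPL = Lw + 10 * log10(4 / R)
Compute 4 / R = 4 / 96.8 = 0.041322
Compute 10 * log10(0.041322) = -13.8382
SPL = 118.3 + (-13.8382) = 104.46

104.46 dB


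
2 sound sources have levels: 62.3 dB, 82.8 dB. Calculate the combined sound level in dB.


Formula: L_total = 10 * log10( sum(10^(Li/10)) )
  Source 1: 10^(62.3/10) = 1698243.6525
  Source 2: 10^(82.8/10) = 190546071.7963
Sum of linear values = 192244315.4488
L_total = 10 * log10(192244315.4488) = 82.84

82.84 dB


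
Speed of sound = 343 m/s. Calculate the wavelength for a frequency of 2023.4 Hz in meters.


Given values:
  c = 343 m/s, f = 2023.4 Hz
Formula: lambda = c / f
lambda = 343 / 2023.4
lambda = 0.1695

0.1695 m


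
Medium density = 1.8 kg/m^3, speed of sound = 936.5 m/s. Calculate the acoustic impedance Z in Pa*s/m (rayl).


Given values:
  rho = 1.8 kg/m^3
  c = 936.5 m/s
Formula: Z = rho * c
Z = 1.8 * 936.5
Z = 1685.7

1685.7 rayl


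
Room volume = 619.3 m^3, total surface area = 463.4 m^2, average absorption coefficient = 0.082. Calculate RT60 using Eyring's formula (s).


Given values:
  V = 619.3 m^3, S = 463.4 m^2, alpha = 0.082
Formula: RT60 = 0.161 * V / (-S * ln(1 - alpha))
Compute ln(1 - 0.082) = ln(0.918) = -0.085558
Denominator: -463.4 * -0.085558 = 39.6476
Numerator: 0.161 * 619.3 = 99.7073
RT60 = 99.7073 / 39.6476 = 2.515

2.515 s


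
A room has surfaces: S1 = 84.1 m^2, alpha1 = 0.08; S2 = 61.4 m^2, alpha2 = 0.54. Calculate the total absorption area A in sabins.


Given surfaces:
  Surface 1: 84.1 * 0.08 = 6.728
  Surface 2: 61.4 * 0.54 = 33.156
Formula: A = sum(Si * alpha_i)
A = 6.728 + 33.156
A = 39.88

39.88 sabins


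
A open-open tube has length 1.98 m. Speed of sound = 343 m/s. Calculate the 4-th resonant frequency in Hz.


Given values:
  Tube type: open-open, L = 1.98 m, c = 343 m/s, n = 4
Formula: f_n = n * c / (2 * L)
Compute 2 * L = 2 * 1.98 = 3.96
f = 4 * 343 / 3.96
f = 346.46

346.46 Hz


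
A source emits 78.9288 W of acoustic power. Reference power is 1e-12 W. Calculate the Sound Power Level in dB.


Given values:
  W = 78.9288 W
  W_ref = 1e-12 W
Formula: SWL = 10 * log10(W / W_ref)
Compute ratio: W / W_ref = 78928800000000
Compute log10: log10(78928800000000) = 13.897236
Multiply: SWL = 10 * 13.897236 = 138.97

138.97 dB


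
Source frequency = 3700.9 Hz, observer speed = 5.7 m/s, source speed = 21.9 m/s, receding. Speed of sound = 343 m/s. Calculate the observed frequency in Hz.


Given values:
  f_s = 3700.9 Hz, v_o = 5.7 m/s, v_s = 21.9 m/s
  Direction: receding
Formula: f_o = f_s * (c - v_o) / (c + v_s)
Numerator: c - v_o = 343 - 5.7 = 337.3
Denominator: c + v_s = 343 + 21.9 = 364.9
f_o = 3700.9 * 337.3 / 364.9 = 3420.97

3420.97 Hz


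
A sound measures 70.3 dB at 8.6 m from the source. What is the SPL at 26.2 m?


Given values:
  SPL1 = 70.3 dB, r1 = 8.6 m, r2 = 26.2 m
Formula: SPL2 = SPL1 - 20 * log10(r2 / r1)
Compute ratio: r2 / r1 = 26.2 / 8.6 = 3.0465
Compute log10: log10(3.0465) = 0.483801
Compute drop: 20 * 0.483801 = 9.676
SPL2 = 70.3 - 9.676 = 60.62

60.62 dB


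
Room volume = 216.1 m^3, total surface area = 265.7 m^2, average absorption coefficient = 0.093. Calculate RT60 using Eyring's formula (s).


Given values:
  V = 216.1 m^3, S = 265.7 m^2, alpha = 0.093
Formula: RT60 = 0.161 * V / (-S * ln(1 - alpha))
Compute ln(1 - 0.093) = ln(0.907) = -0.097613
Denominator: -265.7 * -0.097613 = 25.9358
Numerator: 0.161 * 216.1 = 34.7921
RT60 = 34.7921 / 25.9358 = 1.341

1.341 s


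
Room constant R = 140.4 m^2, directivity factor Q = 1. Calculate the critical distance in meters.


Given values:
  R = 140.4 m^2, Q = 1
Formula: d_c = 0.141 * sqrt(Q * R)
Compute Q * R = 1 * 140.4 = 140.4
Compute sqrt(140.4) = 11.8491
d_c = 0.141 * 11.8491 = 1.671

1.671 m


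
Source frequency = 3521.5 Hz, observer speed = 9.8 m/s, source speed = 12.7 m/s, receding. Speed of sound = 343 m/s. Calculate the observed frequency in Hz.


Given values:
  f_s = 3521.5 Hz, v_o = 9.8 m/s, v_s = 12.7 m/s
  Direction: receding
Formula: f_o = f_s * (c - v_o) / (c + v_s)
Numerator: c - v_o = 343 - 9.8 = 333.2
Denominator: c + v_s = 343 + 12.7 = 355.7
f_o = 3521.5 * 333.2 / 355.7 = 3298.75

3298.75 Hz


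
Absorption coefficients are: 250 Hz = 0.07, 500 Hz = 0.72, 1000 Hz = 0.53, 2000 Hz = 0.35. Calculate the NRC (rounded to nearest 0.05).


Given values:
  a_250 = 0.07, a_500 = 0.72
  a_1000 = 0.53, a_2000 = 0.35
Formula: NRC = (a250 + a500 + a1000 + a2000) / 4
Sum = 0.07 + 0.72 + 0.53 + 0.35 = 1.67
NRC = 1.67 / 4 = 0.4175
Rounded to nearest 0.05: 0.4

0.4


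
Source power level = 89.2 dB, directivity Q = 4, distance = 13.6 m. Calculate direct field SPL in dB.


Given values:
  Lw = 89.2 dB, Q = 4, r = 13.6 m
Formula: SPL = Lw + 10 * log10(Q / (4 * pi * r^2))
Compute 4 * pi * r^2 = 4 * pi * 13.6^2 = 2324.2759
Compute Q / denom = 4 / 2324.2759 = 0.00172097
Compute 10 * log10(0.00172097) = -27.6423
SPL = 89.2 + (-27.6423) = 61.56

61.56 dB


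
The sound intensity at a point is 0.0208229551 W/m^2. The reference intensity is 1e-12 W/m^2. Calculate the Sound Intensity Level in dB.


Given values:
  I = 0.0208229551 W/m^2
  I_ref = 1e-12 W/m^2
Formula: SIL = 10 * log10(I / I_ref)
Compute ratio: I / I_ref = 20822955100
Compute log10: log10(20822955100) = 10.318542
Multiply: SIL = 10 * 10.318542 = 103.19

103.19 dB


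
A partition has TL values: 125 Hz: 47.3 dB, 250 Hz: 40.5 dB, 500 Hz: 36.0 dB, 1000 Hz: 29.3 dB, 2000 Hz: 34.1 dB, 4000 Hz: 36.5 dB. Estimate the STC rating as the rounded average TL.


Given TL values at each frequency:
  125 Hz: 47.3 dB
  250 Hz: 40.5 dB
  500 Hz: 36.0 dB
  1000 Hz: 29.3 dB
  2000 Hz: 34.1 dB
  4000 Hz: 36.5 dB
Formula: STC ~ round(average of TL values)
Sum = 47.3 + 40.5 + 36.0 + 29.3 + 34.1 + 36.5 = 223.7
Average = 223.7 / 6 = 37.28
Rounded: 37

37


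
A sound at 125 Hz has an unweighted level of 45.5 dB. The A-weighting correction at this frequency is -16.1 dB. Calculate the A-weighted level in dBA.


Given values:
  SPL = 45.5 dB
  A-weighting at 125 Hz = -16.1 dB
Formula: L_A = SPL + A_weight
L_A = 45.5 + (-16.1)
L_A = 29.4

29.4 dBA


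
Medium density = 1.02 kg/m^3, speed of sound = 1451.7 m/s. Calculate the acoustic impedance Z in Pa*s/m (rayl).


Given values:
  rho = 1.02 kg/m^3
  c = 1451.7 m/s
Formula: Z = rho * c
Z = 1.02 * 1451.7
Z = 1480.73

1480.73 rayl


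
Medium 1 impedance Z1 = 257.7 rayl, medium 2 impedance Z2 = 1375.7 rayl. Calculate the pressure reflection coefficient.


Given values:
  Z1 = 257.7 rayl, Z2 = 1375.7 rayl
Formula: R = (Z2 - Z1) / (Z2 + Z1)
Numerator: Z2 - Z1 = 1375.7 - 257.7 = 1118.0
Denominator: Z2 + Z1 = 1375.7 + 257.7 = 1633.4
R = 1118.0 / 1633.4 = 0.6845

0.6845


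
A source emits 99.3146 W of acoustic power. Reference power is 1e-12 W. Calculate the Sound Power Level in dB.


Given values:
  W = 99.3146 W
  W_ref = 1e-12 W
Formula: SWL = 10 * log10(W / W_ref)
Compute ratio: W / W_ref = 99314600000000
Compute log10: log10(99314600000000) = 13.997013
Multiply: SWL = 10 * 13.997013 = 139.97

139.97 dB


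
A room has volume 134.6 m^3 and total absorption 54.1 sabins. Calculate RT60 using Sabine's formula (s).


Given values:
  V = 134.6 m^3
  A = 54.1 sabins
Formula: RT60 = 0.161 * V / A
Numerator: 0.161 * 134.6 = 21.6706
RT60 = 21.6706 / 54.1 = 0.401

0.401 s


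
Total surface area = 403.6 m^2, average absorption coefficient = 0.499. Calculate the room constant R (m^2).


Given values:
  S = 403.6 m^2, alpha = 0.499
Formula: R = S * alpha / (1 - alpha)
Numerator: 403.6 * 0.499 = 201.3964
Denominator: 1 - 0.499 = 0.501
R = 201.3964 / 0.501 = 401.99

401.99 m^2


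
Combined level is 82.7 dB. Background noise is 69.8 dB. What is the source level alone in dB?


Given values:
  L_total = 82.7 dB, L_bg = 69.8 dB
Formula: L_source = 10 * log10(10^(L_total/10) - 10^(L_bg/10))
Convert to linear:
  10^(82.7/10) = 186208713.6663
  10^(69.8/10) = 9549925.8602
Difference: 186208713.6663 - 9549925.8602 = 176658787.8061
L_source = 10 * log10(176658787.8061) = 82.47

82.47 dB


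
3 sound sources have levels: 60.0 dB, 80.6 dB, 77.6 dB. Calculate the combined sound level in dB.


Formula: L_total = 10 * log10( sum(10^(Li/10)) )
  Source 1: 10^(60.0/10) = 1000000.0
  Source 2: 10^(80.6/10) = 114815362.1497
  Source 3: 10^(77.6/10) = 57543993.7337
Sum of linear values = 173359355.8834
L_total = 10 * log10(173359355.8834) = 82.39

82.39 dB


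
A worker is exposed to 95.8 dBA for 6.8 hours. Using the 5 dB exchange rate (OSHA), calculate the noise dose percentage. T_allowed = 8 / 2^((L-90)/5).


Given values:
  L = 95.8 dBA, T = 6.8 hours
Formula: T_allowed = 8 / 2^((L - 90) / 5)
Compute exponent: (95.8 - 90) / 5 = 1.16
Compute 2^(1.16) = 2.234574
T_allowed = 8 / 2.234574 = 3.580101 hours
Dose = (T / T_allowed) * 100
Dose = (6.8 / 3.580101) * 100 = 189.94

189.94 %


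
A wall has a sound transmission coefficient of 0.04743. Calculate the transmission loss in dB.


Given values:
  tau = 0.04743
Formula: TL = 10 * log10(1 / tau)
Compute 1 / tau = 1 / 0.04743 = 21.0837
Compute log10(21.0837) = 1.323947
TL = 10 * 1.323947 = 13.24

13.24 dB


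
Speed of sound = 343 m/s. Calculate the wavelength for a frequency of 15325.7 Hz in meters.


Given values:
  c = 343 m/s, f = 15325.7 Hz
Formula: lambda = c / f
lambda = 343 / 15325.7
lambda = 0.0224

0.0224 m


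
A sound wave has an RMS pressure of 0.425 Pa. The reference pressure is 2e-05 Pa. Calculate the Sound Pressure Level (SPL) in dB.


Given values:
  p = 0.425 Pa
  p_ref = 2e-05 Pa
Formula: SPL = 20 * log10(p / p_ref)
Compute ratio: p / p_ref = 0.425 / 2e-05 = 21250
Compute log10: log10(21250) = 4.327359
Multiply: SPL = 20 * 4.327359 = 86.55

86.55 dB


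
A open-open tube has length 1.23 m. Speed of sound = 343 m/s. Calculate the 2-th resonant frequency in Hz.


Given values:
  Tube type: open-open, L = 1.23 m, c = 343 m/s, n = 2
Formula: f_n = n * c / (2 * L)
Compute 2 * L = 2 * 1.23 = 2.46
f = 2 * 343 / 2.46
f = 278.86

278.86 Hz


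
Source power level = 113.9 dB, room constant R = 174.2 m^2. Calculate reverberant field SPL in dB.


Given values:
  Lw = 113.9 dB, R = 174.2 m^2
Formula: SPL = Lw + 10 * log10(4 / R)
Compute 4 / R = 4 / 174.2 = 0.022962
Compute 10 * log10(0.022962) = -16.3899
SPL = 113.9 + (-16.3899) = 97.51

97.51 dB


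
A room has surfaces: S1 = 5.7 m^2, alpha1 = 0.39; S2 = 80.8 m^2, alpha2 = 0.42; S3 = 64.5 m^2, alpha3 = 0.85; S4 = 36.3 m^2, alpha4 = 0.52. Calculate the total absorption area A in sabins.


Given surfaces:
  Surface 1: 5.7 * 0.39 = 2.223
  Surface 2: 80.8 * 0.42 = 33.936
  Surface 3: 64.5 * 0.85 = 54.825
  Surface 4: 36.3 * 0.52 = 18.876
Formula: A = sum(Si * alpha_i)
A = 2.223 + 33.936 + 54.825 + 18.876
A = 109.86

109.86 sabins


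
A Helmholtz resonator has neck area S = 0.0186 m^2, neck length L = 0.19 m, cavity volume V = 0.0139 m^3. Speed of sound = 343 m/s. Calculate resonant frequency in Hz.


Given values:
  S = 0.0186 m^2, L = 0.19 m, V = 0.0139 m^3, c = 343 m/s
Formula: f = (c / (2*pi)) * sqrt(S / (V * L))
Compute V * L = 0.0139 * 0.19 = 0.002641
Compute S / (V * L) = 0.0186 / 0.002641 = 7.0428
Compute sqrt(7.0428) = 2.653827
Compute c / (2*pi) = 343 / 6.283185 = 54.590148
f = 54.590148 * 2.653827 = 144.87

144.87 Hz


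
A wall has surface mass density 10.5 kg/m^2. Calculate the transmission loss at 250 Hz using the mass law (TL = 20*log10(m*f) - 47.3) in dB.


Given values:
  m = 10.5 kg/m^2, f = 250 Hz
Formula: TL = 20 * log10(m * f) - 47.3
Compute m * f = 10.5 * 250 = 2625.0
Compute log10(2625.0) = 3.419129
Compute 20 * 3.419129 = 68.3826
TL = 68.3826 - 47.3 = 21.08

21.08 dB


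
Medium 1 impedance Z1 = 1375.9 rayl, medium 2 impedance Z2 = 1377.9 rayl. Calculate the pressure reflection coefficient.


Given values:
  Z1 = 1375.9 rayl, Z2 = 1377.9 rayl
Formula: R = (Z2 - Z1) / (Z2 + Z1)
Numerator: Z2 - Z1 = 1377.9 - 1375.9 = 2.0
Denominator: Z2 + Z1 = 1377.9 + 1375.9 = 2753.8
R = 2.0 / 2753.8 = 0.0007

0.0007


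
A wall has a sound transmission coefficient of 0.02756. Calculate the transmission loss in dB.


Given values:
  tau = 0.02756
Formula: TL = 10 * log10(1 / tau)
Compute 1 / tau = 1 / 0.02756 = 36.2845
Compute log10(36.2845) = 1.559721
TL = 10 * 1.559721 = 15.6

15.6 dB


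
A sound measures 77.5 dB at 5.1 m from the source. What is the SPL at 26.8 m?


Given values:
  SPL1 = 77.5 dB, r1 = 5.1 m, r2 = 26.8 m
Formula: SPL2 = SPL1 - 20 * log10(r2 / r1)
Compute ratio: r2 / r1 = 26.8 / 5.1 = 5.2549
Compute log10: log10(5.2549) = 0.720564
Compute drop: 20 * 0.720564 = 14.4113
SPL2 = 77.5 - 14.4113 = 63.09

63.09 dB


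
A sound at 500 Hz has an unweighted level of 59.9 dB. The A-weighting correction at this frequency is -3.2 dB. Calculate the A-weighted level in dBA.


Given values:
  SPL = 59.9 dB
  A-weighting at 500 Hz = -3.2 dB
Formula: L_A = SPL + A_weight
L_A = 59.9 + (-3.2)
L_A = 56.7

56.7 dBA


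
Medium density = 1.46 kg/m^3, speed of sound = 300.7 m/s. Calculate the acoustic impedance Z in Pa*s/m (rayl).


Given values:
  rho = 1.46 kg/m^3
  c = 300.7 m/s
Formula: Z = rho * c
Z = 1.46 * 300.7
Z = 439.02

439.02 rayl


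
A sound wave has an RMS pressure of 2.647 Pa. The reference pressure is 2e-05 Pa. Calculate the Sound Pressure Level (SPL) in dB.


Given values:
  p = 2.647 Pa
  p_ref = 2e-05 Pa
Formula: SPL = 20 * log10(p / p_ref)
Compute ratio: p / p_ref = 2.647 / 2e-05 = 132350
Compute log10: log10(132350) = 5.121724
Multiply: SPL = 20 * 5.121724 = 102.43

102.43 dB


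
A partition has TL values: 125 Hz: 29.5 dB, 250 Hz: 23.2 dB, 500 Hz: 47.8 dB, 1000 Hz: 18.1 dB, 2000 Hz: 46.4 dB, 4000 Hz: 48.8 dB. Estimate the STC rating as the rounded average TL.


Given TL values at each frequency:
  125 Hz: 29.5 dB
  250 Hz: 23.2 dB
  500 Hz: 47.8 dB
  1000 Hz: 18.1 dB
  2000 Hz: 46.4 dB
  4000 Hz: 48.8 dB
Formula: STC ~ round(average of TL values)
Sum = 29.5 + 23.2 + 47.8 + 18.1 + 46.4 + 48.8 = 213.8
Average = 213.8 / 6 = 35.63
Rounded: 36

36


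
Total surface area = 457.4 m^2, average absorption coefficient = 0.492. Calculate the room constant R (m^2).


Given values:
  S = 457.4 m^2, alpha = 0.492
Formula: R = S * alpha / (1 - alpha)
Numerator: 457.4 * 0.492 = 225.0408
Denominator: 1 - 0.492 = 0.508
R = 225.0408 / 0.508 = 442.99

442.99 m^2


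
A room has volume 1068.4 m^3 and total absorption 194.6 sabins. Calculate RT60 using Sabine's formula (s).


Given values:
  V = 1068.4 m^3
  A = 194.6 sabins
Formula: RT60 = 0.161 * V / A
Numerator: 0.161 * 1068.4 = 172.0124
RT60 = 172.0124 / 194.6 = 0.884

0.884 s


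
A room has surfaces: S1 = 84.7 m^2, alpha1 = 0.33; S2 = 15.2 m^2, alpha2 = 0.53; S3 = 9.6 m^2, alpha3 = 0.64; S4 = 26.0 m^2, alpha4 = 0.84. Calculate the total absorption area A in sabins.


Given surfaces:
  Surface 1: 84.7 * 0.33 = 27.951
  Surface 2: 15.2 * 0.53 = 8.056
  Surface 3: 9.6 * 0.64 = 6.144
  Surface 4: 26.0 * 0.84 = 21.84
Formula: A = sum(Si * alpha_i)
A = 27.951 + 8.056 + 6.144 + 21.84
A = 63.99

63.99 sabins


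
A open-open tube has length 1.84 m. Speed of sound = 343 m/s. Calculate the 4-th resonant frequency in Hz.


Given values:
  Tube type: open-open, L = 1.84 m, c = 343 m/s, n = 4
Formula: f_n = n * c / (2 * L)
Compute 2 * L = 2 * 1.84 = 3.68
f = 4 * 343 / 3.68
f = 372.83

372.83 Hz


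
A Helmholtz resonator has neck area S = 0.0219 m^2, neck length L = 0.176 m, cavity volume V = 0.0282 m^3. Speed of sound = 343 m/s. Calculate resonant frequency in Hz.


Given values:
  S = 0.0219 m^2, L = 0.176 m, V = 0.0282 m^3, c = 343 m/s
Formula: f = (c / (2*pi)) * sqrt(S / (V * L))
Compute V * L = 0.0282 * 0.176 = 0.0049632
Compute S / (V * L) = 0.0219 / 0.0049632 = 4.4125
Compute sqrt(4.4125) = 2.100595
Compute c / (2*pi) = 343 / 6.283185 = 54.590148
f = 54.590148 * 2.100595 = 114.67

114.67 Hz


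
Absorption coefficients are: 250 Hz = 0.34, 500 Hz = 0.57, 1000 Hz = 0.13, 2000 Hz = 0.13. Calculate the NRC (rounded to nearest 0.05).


Given values:
  a_250 = 0.34, a_500 = 0.57
  a_1000 = 0.13, a_2000 = 0.13
Formula: NRC = (a250 + a500 + a1000 + a2000) / 4
Sum = 0.34 + 0.57 + 0.13 + 0.13 = 1.17
NRC = 1.17 / 4 = 0.2925
Rounded to nearest 0.05: 0.3

0.3


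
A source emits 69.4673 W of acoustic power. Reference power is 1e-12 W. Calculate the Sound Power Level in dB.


Given values:
  W = 69.4673 W
  W_ref = 1e-12 W
Formula: SWL = 10 * log10(W / W_ref)
Compute ratio: W / W_ref = 69467300000000
Compute log10: log10(69467300000000) = 13.84178
Multiply: SWL = 10 * 13.84178 = 138.42

138.42 dB
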